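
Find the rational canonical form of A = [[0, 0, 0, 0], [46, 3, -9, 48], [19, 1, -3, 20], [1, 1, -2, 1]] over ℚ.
The invariant factors of A (the non-unit diagonal entries of the Smith normal form of xI - A over ℚ[x]) are x(x - 2)^2(x + 3), each dividing the next. The characteristic polynomial is their product, x(x - 2)^2(x + 3).

The rational canonical form is the block-diagonal matrix of companion matrices C(f_i):
R = [[0, 0, 0, 0], [1, 0, 0, -12], [0, 1, 0, 8], [0, 0, 1, 1]].

R = [[0, 0, 0, 0], [1, 0, 0, -12], [0, 1, 0, 8], [0, 0, 1, 1]]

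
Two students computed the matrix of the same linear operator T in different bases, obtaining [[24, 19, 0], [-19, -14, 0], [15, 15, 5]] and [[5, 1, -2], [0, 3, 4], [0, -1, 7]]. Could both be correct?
Two matrices over a field are similar if and only if they have the same invariant factors.

Both A and B have characteristic polynomial (x - 5)^3 and minimal polynomial (x - 5)^2. Computing further, both have invariant factors x - 5, (x - 5)^2. Hence A and B are similar.

Yes.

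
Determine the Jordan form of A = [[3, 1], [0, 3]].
The characteristic polynomial is det(xI - A) = (x - 3)^2, so the eigenvalues are 3 (algebraic multiplicity 2).

For λ = 3: rank(A - 3I) = 1, rank((A - 3I)^2) = 0. The eigenspace has dimension 2 - 1 = 1, so there is 1 Jordan block; the rank sequence gives block sizes [2].

Assembling the blocks gives the Jordan form J above.

J = [[3, 1], [0, 3]]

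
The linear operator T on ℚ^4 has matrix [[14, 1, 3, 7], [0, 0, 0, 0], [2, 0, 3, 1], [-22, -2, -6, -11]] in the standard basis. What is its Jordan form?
J = [[0, 1, 0, 0], [0, 0, 0, 0], [0, 0, 3, 1], [0, 0, 0, 3]]

The characteristic polynomial is det(xI - A) = x^2(x - 3)^2, so the eigenvalues are 0 (algebraic multiplicity 2), 3 (algebraic multiplicity 2).

For λ = 0: rank(A) = 3, rank(A^2) = 2. The eigenspace has dimension 4 - 3 = 1, so there is 1 Jordan block; the rank sequence gives block sizes [2].

For λ = 3: rank(A - 3I) = 3, rank((A - 3I)^2) = 2. The eigenspace has dimension 4 - 3 = 1, so there is 1 Jordan block; the rank sequence gives block sizes [2].

Assembling the blocks gives the Jordan form J above.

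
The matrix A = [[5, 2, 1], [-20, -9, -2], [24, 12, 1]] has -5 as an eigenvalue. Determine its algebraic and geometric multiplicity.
algebraic multiplicity 1, geometric multiplicity 1

The characteristic polynomial is (x - 1)^2(x + 5), so the factor x + 5 appears with exponent 1: the algebraic multiplicity is 1.

rank(A + 5I) = 2, so the eigenspace has dimension 3 - 2 = 1: the geometric multiplicity is 1.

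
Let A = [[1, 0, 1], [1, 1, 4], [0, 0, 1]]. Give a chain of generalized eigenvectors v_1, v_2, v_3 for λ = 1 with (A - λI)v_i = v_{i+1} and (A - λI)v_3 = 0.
We seek v_1 ∈ ker((A - I)^3) \ ker((A - I)^2), then set v_{i+1} = (A - I) v_i.

One such chain is v_1 = [[-2, -4, 1]]^T, v_2 = [[1, 2, 0]]^T, v_3 = [[0, 1, 0]]^T. Check: (A - I) v_3 = [[0, 0, 0]]^T = 0.

v_1 = [[-2, -4, 1]]^T, v_2 = [[1, 2, 0]]^T, v_3 = [[0, 1, 0]]^T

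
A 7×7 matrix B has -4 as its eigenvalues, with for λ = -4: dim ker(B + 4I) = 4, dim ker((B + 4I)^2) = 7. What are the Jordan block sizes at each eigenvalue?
Jordan blocks: (-4, 2), (-4, 2), (-4, 2), (-4, 1)

λ = -4: successive nullity increments [4, 3] count blocks of size ≥ k; block sizes are [2, 2, 2, 1].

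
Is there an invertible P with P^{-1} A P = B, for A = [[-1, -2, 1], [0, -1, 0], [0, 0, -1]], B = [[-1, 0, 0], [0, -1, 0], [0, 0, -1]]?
Both have characteristic polynomial (x + 1)^3, but the minimal polynomial of A is (x + 1)^2 while the minimal polynomial of B is x + 1. The minimal polynomial is a similarity invariant, so A and B are not similar.

No.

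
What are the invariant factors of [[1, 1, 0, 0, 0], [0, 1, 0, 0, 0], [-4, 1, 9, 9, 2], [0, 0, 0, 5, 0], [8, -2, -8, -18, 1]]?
x - 5, (x - 5)^2(x - 1)^2

The Jordan structure of A has elementary divisors (x - 1)^2, (x - 5)^2, (x - 5). Arranging the block sizes at each eigenvalue in decreasing order and taking row products gives the invariant factors.

Invariant factors (smallest first, each dividing the next): x - 5, (x - 5)^2(x - 1)^2.

Check: the last factor (x - 5)^2(x - 1)^2 is the minimal polynomial, and the product (x - 5)^3(x - 1)^2 is the characteristic polynomial.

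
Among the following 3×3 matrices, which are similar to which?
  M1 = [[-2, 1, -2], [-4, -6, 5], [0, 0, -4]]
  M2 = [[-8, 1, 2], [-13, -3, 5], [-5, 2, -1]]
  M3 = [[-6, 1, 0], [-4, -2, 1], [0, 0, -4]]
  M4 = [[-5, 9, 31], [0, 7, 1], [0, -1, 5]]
2 classes: {M1, M2, M3}, {M4}

Characteristic polynomials: χ_{M1} = (x + 4)^3, χ_{M2} = (x + 4)^3, χ_{M3} = (x + 4)^3, χ_{M4} = (x - 6)^2(x + 5).

{M1, M2, M3}: invariant factors (x + 4)^3.

{M4}: invariant factors (x - 6)^2(x + 5).

Matrices are similar if and only if their invariant-factor lists agree; the partition into similarity classes is {M1, M2, M3}, {M4}.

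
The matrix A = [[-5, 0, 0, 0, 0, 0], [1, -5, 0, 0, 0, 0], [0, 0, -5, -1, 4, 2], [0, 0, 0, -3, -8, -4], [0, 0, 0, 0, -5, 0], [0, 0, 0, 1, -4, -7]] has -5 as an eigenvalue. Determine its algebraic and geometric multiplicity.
algebraic multiplicity 6, geometric multiplicity 4

The characteristic polynomial is (x + 5)^6, so the factor x + 5 appears with exponent 6: the algebraic multiplicity is 6.

rank(A + 5I) = 2, so the eigenspace has dimension 6 - 2 = 4: the geometric multiplicity is 4.

Since 4 < 6, A is not diagonalizable.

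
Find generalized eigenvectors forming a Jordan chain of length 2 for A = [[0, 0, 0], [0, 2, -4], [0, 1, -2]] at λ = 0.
v_1 = [[0, -1, -1]]^T, v_2 = [[0, 2, 1]]^T

We seek v_1 ∈ ker(A^2) \ ker(A), then set v_{i+1} = A v_i.

One such chain is v_1 = [[0, -1, -1]]^T, v_2 = [[0, 2, 1]]^T. Check: A v_2 = [[0, 0, 0]]^T = 0.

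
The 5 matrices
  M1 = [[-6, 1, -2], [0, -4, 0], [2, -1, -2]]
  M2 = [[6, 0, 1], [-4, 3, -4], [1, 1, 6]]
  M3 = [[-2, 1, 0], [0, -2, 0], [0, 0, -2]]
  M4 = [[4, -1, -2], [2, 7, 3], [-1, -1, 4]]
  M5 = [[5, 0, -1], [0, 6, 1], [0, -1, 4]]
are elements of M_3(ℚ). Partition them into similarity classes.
Characteristic polynomials: χ_{M1} = (x + 4)^3, χ_{M2} = (x - 5)^3, χ_{M3} = (x + 2)^3, χ_{M4} = (x - 5)^3, χ_{M5} = (x - 5)^3.

{M1}: invariant factors x + 4, (x + 4)^2.

{M2, M4, M5}: invariant factors (x - 5)^3.

{M3}: invariant factors x + 2, (x + 2)^2.

Matrices are similar if and only if their invariant-factor lists agree; the partition into similarity classes is {M1}, {M2, M4, M5}, {M3}.

3 classes: {M1}, {M2, M4, M5}, {M3}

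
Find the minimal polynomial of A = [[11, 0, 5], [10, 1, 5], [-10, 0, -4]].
The characteristic polynomial factors as (x - 6)(x - 1)^2. The minimal polynomial is ∏(x - λ)^{k_λ} where k_λ is the size of the largest Jordan block at λ.

For λ = 1: rank(A - I) = 1, and the largest Jordan block has size 1 (the smallest k with rank((A - I)^k) = rank((A - I)^(k+1))).
For λ = 6: rank(A - 6I) = 2, and the largest Jordan block has size 1 (the smallest k with rank((A - 6I)^k) = rank((A - 6I)^(k+1))).

So m_A(x) = (x - 6)(x - 1).

m_A(x) = (x - 6)(x - 1)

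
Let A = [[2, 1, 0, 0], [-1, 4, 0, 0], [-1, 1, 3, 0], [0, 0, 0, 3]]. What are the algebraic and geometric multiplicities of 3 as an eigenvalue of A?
algebraic multiplicity 4, geometric multiplicity 3

The characteristic polynomial is (x - 3)^4, so the factor x - 3 appears with exponent 4: the algebraic multiplicity is 4.

rank(A - 3I) = 1, so the eigenspace has dimension 4 - 1 = 3: the geometric multiplicity is 3.

Since 3 < 4, A is not diagonalizable.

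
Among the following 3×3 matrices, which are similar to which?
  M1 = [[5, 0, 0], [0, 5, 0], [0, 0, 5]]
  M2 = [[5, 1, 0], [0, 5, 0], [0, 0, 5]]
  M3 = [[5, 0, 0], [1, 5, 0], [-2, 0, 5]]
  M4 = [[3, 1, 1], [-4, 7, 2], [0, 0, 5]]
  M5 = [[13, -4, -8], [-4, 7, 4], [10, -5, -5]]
Characteristic polynomials: χ_{M1} = (x - 5)^3, χ_{M2} = (x - 5)^3, χ_{M3} = (x - 5)^3, χ_{M4} = (x - 5)^3, χ_{M5} = (x - 5)^3.

{M1}: invariant factors x - 5, x - 5, x - 5.

{M2, M3, M4, M5}: invariant factors x - 5, (x - 5)^2.

Matrices are similar if and only if their invariant-factor lists agree; the partition into similarity classes is {M1}, {M2, M3, M4, M5}.

2 classes: {M1}, {M2, M3, M4, M5}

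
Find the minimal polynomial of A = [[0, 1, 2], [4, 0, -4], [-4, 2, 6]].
The characteristic polynomial factors as (x - 2)^3. The minimal polynomial is ∏(x - λ)^{k_λ} where k_λ is the size of the largest Jordan block at λ.

For λ = 2: rank(A - 2I) = 1, and the largest Jordan block has size 2 (the smallest k with rank((A - 2I)^k) = rank((A - 2I)^(k+1))).

So m_A(x) = (x - 2)^2.

m_A(x) = (x - 2)^2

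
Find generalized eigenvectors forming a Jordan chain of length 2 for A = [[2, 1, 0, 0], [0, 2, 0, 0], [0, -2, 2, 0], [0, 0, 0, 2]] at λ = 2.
We seek v_1 ∈ ker((A - 2I)^2) \ ker(A - 2I), then set v_{i+1} = (A - 2I) v_i.

One such chain is v_1 = [[0, 1, 0, 2]]^T, v_2 = [[1, 0, -2, 0]]^T. Check: (A - 2I) v_2 = [[0, 0, 0, 0]]^T = 0.

v_1 = [[0, 1, 0, 2]]^T, v_2 = [[1, 0, -2, 0]]^T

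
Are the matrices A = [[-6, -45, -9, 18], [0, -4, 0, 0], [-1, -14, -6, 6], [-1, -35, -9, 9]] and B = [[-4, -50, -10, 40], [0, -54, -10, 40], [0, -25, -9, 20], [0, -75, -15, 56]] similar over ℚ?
No.

trace(A) = -7 but trace(B) = -11. The trace is a similarity invariant, so A and B are not similar.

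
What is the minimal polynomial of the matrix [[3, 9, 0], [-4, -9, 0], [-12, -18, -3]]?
The characteristic polynomial factors as (x + 3)^3. The minimal polynomial is ∏(x - λ)^{k_λ} where k_λ is the size of the largest Jordan block at λ.

For λ = -3: rank(A + 3I) = 1, and the largest Jordan block has size 2 (the smallest k with rank((A + 3I)^k) = rank((A + 3I)^(k+1))).

So m_A(x) = (x + 3)^2.

m_A(x) = (x + 3)^2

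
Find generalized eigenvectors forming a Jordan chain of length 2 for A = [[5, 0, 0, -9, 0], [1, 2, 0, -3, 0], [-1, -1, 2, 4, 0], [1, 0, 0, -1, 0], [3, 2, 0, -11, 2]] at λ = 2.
v_1 = [[10, 2, 0, 3, 4]]^T, v_2 = [[3, 1, 0, 1, 1]]^T

We seek v_1 ∈ ker((A - 2I)^2) \ ker(A - 2I), then set v_{i+1} = (A - 2I) v_i.

One such chain is v_1 = [[10, 2, 0, 3, 4]]^T, v_2 = [[3, 1, 0, 1, 1]]^T. Check: (A - 2I) v_2 = [[0, 0, 0, 0, 0]]^T = 0.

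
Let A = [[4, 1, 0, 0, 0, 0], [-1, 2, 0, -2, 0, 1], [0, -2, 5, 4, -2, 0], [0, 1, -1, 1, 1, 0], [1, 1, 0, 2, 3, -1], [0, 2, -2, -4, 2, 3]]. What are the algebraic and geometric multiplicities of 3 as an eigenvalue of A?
The characteristic polynomial is (x - 3)^6, so the factor x - 3 appears with exponent 6: the algebraic multiplicity is 6.

rank(A - 3I) = 3, so the eigenspace has dimension 6 - 3 = 3: the geometric multiplicity is 3.

Since 3 < 6, A is not diagonalizable.

algebraic multiplicity 6, geometric multiplicity 3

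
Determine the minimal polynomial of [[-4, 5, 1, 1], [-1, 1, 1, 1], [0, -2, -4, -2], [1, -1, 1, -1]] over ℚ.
The characteristic polynomial factors as (x + 2)^4. The minimal polynomial is ∏(x - λ)^{k_λ} where k_λ is the size of the largest Jordan block at λ.

For λ = -2: rank(A + 2I) = 2, and the largest Jordan block has size 3 (the smallest k with rank((A + 2I)^k) = rank((A + 2I)^(k+1))).

So m_A(x) = (x + 2)^3.

m_A(x) = (x + 2)^3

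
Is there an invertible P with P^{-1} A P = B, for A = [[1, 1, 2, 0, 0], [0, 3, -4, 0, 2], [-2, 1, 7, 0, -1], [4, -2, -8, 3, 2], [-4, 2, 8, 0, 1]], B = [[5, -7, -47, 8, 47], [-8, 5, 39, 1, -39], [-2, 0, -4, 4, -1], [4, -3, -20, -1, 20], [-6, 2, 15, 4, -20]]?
trace(A) = 15 but trace(B) = -15. The trace is a similarity invariant, so A and B are not similar.

No.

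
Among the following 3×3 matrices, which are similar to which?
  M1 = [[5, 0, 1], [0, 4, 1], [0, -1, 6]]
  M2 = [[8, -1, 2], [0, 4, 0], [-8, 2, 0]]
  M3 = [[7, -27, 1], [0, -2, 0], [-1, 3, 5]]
3 classes: {M1}, {M2}, {M3}

Characteristic polynomials: χ_{M1} = (x - 5)^3, χ_{M2} = (x - 4)^3, χ_{M3} = (x - 6)^2(x + 2).

{M1}: invariant factors (x - 5)^3.

{M2}: invariant factors x - 4, (x - 4)^2.

{M3}: invariant factors (x - 6)^2(x + 2).

Matrices are similar if and only if their invariant-factor lists agree; the partition into similarity classes is {M1}, {M2}, {M3}.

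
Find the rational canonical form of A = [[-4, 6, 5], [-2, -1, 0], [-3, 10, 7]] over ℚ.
R = [[0, 0, -3], [1, 0, 4], [0, 1, 2]]

The invariant factors of A (the non-unit diagonal entries of the Smith normal form of xI - A over ℚ[x]) are (x - 3)(x^2 + x - 1), each dividing the next. The characteristic polynomial is their product, (x - 3)(x^2 + x - 1).

The rational canonical form is the block-diagonal matrix of companion matrices C(f_i):
R = [[0, 0, -3], [1, 0, 4], [0, 1, 2]].

Note the characteristic polynomial does not split into linear factors over ℚ, so A has no Jordan form over ℚ; the rational canonical form exists over any field.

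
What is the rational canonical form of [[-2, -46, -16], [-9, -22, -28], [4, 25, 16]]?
R = [[0, 0, 24], [1, 0, -10], [0, 1, -8]]

The invariant factors of A (the non-unit diagonal entries of the Smith normal form of xI - A over ℚ[x]) are (x + 4)(x^2 + 4x - 6), each dividing the next. The characteristic polynomial is their product, (x + 4)(x^2 + 4x - 6).

The rational canonical form is the block-diagonal matrix of companion matrices C(f_i):
R = [[0, 0, 24], [1, 0, -10], [0, 1, -8]].

Note the characteristic polynomial does not split into linear factors over ℚ, so A has no Jordan form over ℚ; the rational canonical form exists over any field.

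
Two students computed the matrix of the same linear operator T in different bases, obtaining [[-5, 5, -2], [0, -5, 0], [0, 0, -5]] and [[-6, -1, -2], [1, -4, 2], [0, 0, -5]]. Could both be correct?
Yes.

Two matrices over a field are similar if and only if they have the same invariant factors.

Both A and B have characteristic polynomial (x + 5)^3 and minimal polynomial (x + 5)^2. Computing further, both have invariant factors x + 5, (x + 5)^2. Hence A and B are similar.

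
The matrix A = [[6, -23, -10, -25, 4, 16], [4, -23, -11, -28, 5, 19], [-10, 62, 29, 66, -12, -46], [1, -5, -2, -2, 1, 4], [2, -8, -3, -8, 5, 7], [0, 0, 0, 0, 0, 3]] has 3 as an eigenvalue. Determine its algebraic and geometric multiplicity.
algebraic multiplicity 6, geometric multiplicity 3

The characteristic polynomial is (x - 3)^6, so the factor x - 3 appears with exponent 6: the algebraic multiplicity is 6.

rank(A - 3I) = 3, so the eigenspace has dimension 6 - 3 = 3: the geometric multiplicity is 3.

Since 3 < 6, A is not diagonalizable.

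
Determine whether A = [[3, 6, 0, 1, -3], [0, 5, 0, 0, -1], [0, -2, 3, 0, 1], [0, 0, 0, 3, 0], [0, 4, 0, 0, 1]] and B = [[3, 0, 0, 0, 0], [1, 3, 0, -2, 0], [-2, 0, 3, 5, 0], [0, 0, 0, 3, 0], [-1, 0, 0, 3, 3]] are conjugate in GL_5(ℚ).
Yes.

Two matrices over a field are similar if and only if they have the same invariant factors.

Both A and B have characteristic polynomial (x - 3)^5 and minimal polynomial (x - 3)^2. Computing further, both have invariant factors x - 3, (x - 3)^2, (x - 3)^2. Hence A and B are similar.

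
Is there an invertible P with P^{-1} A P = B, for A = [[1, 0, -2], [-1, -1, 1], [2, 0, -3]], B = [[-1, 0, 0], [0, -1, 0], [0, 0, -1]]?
No.

Both have characteristic polynomial (x + 1)^3, but the minimal polynomial of A is (x + 1)^2 while the minimal polynomial of B is x + 1. The minimal polynomial is a similarity invariant, so A and B are not similar.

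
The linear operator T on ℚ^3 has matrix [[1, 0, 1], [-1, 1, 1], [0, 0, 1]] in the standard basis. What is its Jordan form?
The characteristic polynomial is det(xI - A) = (x - 1)^3, so the eigenvalues are 1 (algebraic multiplicity 3).

For λ = 1: rank(A - I) = 2, rank((A - I)^2) = 1, rank((A - I)^3) = 0. The eigenspace has dimension 3 - 2 = 1, so there is 1 Jordan block; the rank sequence gives block sizes [3].

Assembling the blocks gives the Jordan form J above.

J = [[1, 1, 0], [0, 1, 1], [0, 0, 1]]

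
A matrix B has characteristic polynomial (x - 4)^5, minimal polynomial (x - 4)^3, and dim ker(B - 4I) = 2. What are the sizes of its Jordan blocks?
Jordan blocks: (4, 3), (4, 2)

λ = 4: algebraic multiplicity 5 (exponent in χ_B), largest block size 3 (exponent in m_B), 2 blocks (geometric multiplicity). These force block sizes [3, 2].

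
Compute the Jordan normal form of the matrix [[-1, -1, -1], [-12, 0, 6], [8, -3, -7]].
J = [[-3, 1, 0], [0, -3, 0], [0, 0, -2]]

The characteristic polynomial is det(xI - A) = (x + 2)(x + 3)^2, so the eigenvalues are -3 (algebraic multiplicity 2), -2 (algebraic multiplicity 1).

For λ = -3: rank(A + 3I) = 2, rank((A + 3I)^2) = 1. The eigenspace has dimension 3 - 2 = 1, so there is 1 Jordan block; the rank sequence gives block sizes [2].

For λ = -2: algebraic multiplicity 1 gives one 1×1 block.

Assembling the blocks gives the Jordan form J above.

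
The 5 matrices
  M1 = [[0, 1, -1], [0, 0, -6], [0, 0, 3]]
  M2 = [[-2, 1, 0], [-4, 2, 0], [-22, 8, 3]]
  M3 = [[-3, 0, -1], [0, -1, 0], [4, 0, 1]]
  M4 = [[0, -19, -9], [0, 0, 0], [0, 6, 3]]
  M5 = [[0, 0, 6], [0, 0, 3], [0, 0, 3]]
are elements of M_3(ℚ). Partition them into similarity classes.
Characteristic polynomials: χ_{M1} = x^2(x - 3), χ_{M2} = x^2(x - 3), χ_{M3} = (x + 1)^3, χ_{M4} = x^2(x - 3), χ_{M5} = x^2(x - 3).

{M1, M2, M4}: invariant factors x^2(x - 3).

{M3}: invariant factors x + 1, (x + 1)^2.

{M5}: invariant factors x, x(x - 3).

Matrices are similar if and only if their invariant-factor lists agree; the partition into similarity classes is {M1, M2, M4}, {M3}, {M5}.

3 classes: {M1, M2, M4}, {M3}, {M5}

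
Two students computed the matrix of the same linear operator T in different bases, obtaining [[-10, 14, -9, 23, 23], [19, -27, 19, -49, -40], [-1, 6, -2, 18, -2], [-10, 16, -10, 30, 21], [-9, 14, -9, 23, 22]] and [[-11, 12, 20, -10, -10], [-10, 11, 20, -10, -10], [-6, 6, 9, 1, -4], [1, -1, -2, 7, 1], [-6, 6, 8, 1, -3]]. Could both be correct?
Both have characteristic polynomial (x - 6)^2(x - 1)^2(x + 1), but the minimal polynomial of A is (x - 6)^2(x - 1)^2(x + 1) while the minimal polynomial of B is (x - 6)^2(x - 1)(x + 1). The minimal polynomial is a similarity invariant, so A and B are not similar.

No.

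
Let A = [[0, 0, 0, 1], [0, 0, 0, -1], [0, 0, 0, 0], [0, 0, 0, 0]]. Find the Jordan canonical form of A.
The characteristic polynomial is det(xI - A) = x^4, so the eigenvalues are 0 (algebraic multiplicity 4).

For λ = 0: rank(A) = 1, rank(A^2) = 0. The eigenspace has dimension 4 - 1 = 3, so there are 3 Jordan blocks; the rank sequence gives block sizes [2, 1, 1].

Assembling the blocks gives the Jordan form J above.

J = [[0, 1, 0, 0], [0, 0, 0, 0], [0, 0, 0, 0], [0, 0, 0, 0]]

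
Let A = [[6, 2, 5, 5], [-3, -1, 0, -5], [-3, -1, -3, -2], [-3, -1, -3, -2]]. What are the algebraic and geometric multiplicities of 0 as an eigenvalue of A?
algebraic multiplicity 4, geometric multiplicity 2

The characteristic polynomial is x^4, so the factor x appears with exponent 4: the algebraic multiplicity is 4.

rank(A) = 2, so the eigenspace has dimension 4 - 2 = 2: the geometric multiplicity is 2.

Since 2 < 4, A is not diagonalizable.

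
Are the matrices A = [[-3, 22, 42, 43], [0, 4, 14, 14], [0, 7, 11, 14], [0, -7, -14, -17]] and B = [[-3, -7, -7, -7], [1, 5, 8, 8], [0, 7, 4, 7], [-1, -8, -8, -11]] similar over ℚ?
Two matrices over a field are similar if and only if they have the same invariant factors.

Both A and B have characteristic polynomial (x - 4)(x + 3)^3 and minimal polynomial (x - 4)(x + 3)^2. Computing further, both have invariant factors x + 3, (x - 4)(x + 3)^2. Hence A and B are similar.

Yes.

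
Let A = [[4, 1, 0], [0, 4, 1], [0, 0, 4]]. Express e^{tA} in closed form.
e^{tA} = [[e^{4*t}, t*e^{4*t}, t^2*e^{4*t}/2], [0, e^{4*t}, t*e^{4*t}], [0, 0, e^{4*t}]]

A has Jordan form J = [[4, 1, 0], [0, 4, 1], [0, 0, 4]] with A = PJP^{-1}, so e^{tA} = P e^{tJ} P^{-1}.

For a Jordan block J_k(λ), e^{tJ_k(λ)} = e^{λt} · (I + tN + t^2 N^2/2! + ... + t^{k-1} N^{k-1}/(k-1)!) where N is the nilpotent superdiagonal part.

Assembling the blocks and conjugating back gives the entries of e^{tA} as shown above.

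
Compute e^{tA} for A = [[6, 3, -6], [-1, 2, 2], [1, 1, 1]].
A has Jordan form J = [[3, 1, 0], [0, 3, 0], [0, 0, 3]] with A = PJP^{-1}, so e^{tA} = P e^{tJ} P^{-1}.

For a Jordan block J_k(λ), e^{tJ_k(λ)} = e^{λt} · (I + tN + t^2 N^2/2! + ... + t^{k-1} N^{k-1}/(k-1)!) where N is the nilpotent superdiagonal part.

Assembling the blocks and conjugating back gives the entries of e^{tA} as shown above.

e^{tA} = [[(3*t + 1)*e^{3*t}, 3*t*e^{3*t}, -6*t*e^{3*t}], [-t*e^{3*t}, (1 - t)*e^{3*t}, 2*t*e^{3*t}], [t*e^{3*t}, t*e^{3*t}, (1 - 2*t)*e^{3*t}]]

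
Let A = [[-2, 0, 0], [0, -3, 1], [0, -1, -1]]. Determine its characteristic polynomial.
χ_A(x) = (x + 2)^3

xI - A = [[x + 2, 0, 0], [0, x + 3, -1], [0, 1, x + 1]].

Expanding det(xI - A) along the first row:
det(xI - A) = + (x + 2)·det([[x + 3, -1], [1, x + 1]]) - (0)·det([[0, -1], [0, x + 1]]) + (0)·det([[0, x + 3], [0, 1]]).

Evaluating gives χ_A(x) = x^3 + 6x^2 + 12x + 8 = (x + 2)^3.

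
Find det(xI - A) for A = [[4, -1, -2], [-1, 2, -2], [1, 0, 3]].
xI - A = [[x - 4, 1, 2], [1, x - 2, 2], [-1, 0, x - 3]].

Expanding det(xI - A) along the first row:
det(xI - A) = + (x - 4)·det([[x - 2, 2], [0, x - 3]]) - (1)·det([[1, 2], [-1, x - 3]]) + (2)·det([[1, x - 2], [-1, 0]]).

Evaluating gives χ_A(x) = x^3 - 9x^2 + 27x - 27 = (x - 3)^3.

χ_A(x) = (x - 3)^3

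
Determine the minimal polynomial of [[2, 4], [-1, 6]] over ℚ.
The characteristic polynomial factors as (x - 4)^2. The minimal polynomial is ∏(x - λ)^{k_λ} where k_λ is the size of the largest Jordan block at λ.

For λ = 4: rank(A - 4I) = 1, and the largest Jordan block has size 2 (the smallest k with rank((A - 4I)^k) = rank((A - 4I)^(k+1))).

So m_A(x) = (x - 4)^2.

m_A(x) = (x - 4)^2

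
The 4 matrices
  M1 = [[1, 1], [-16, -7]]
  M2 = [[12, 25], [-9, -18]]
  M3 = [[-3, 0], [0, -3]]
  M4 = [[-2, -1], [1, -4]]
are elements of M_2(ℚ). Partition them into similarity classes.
Characteristic polynomials: χ_{M1} = (x + 3)^2, χ_{M2} = (x + 3)^2, χ_{M3} = (x + 3)^2, χ_{M4} = (x + 3)^2.

{M1, M2, M4}: invariant factors (x + 3)^2.

{M3}: invariant factors x + 3, x + 3.

Matrices are similar if and only if their invariant-factor lists agree; the partition into similarity classes is {M1, M2, M4}, {M3}.

2 classes: {M1, M2, M4}, {M3}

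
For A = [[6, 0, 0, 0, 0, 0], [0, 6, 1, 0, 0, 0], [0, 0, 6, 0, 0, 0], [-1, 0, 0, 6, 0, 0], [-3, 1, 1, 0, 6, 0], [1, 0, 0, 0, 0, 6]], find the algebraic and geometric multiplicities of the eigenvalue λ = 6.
The characteristic polynomial is (x - 6)^6, so the factor x - 6 appears with exponent 6: the algebraic multiplicity is 6.

rank(A - 6I) = 3, so the eigenspace has dimension 6 - 3 = 3: the geometric multiplicity is 3.

Since 3 < 6, A is not diagonalizable.

algebraic multiplicity 6, geometric multiplicity 3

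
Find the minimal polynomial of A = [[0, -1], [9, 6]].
m_A(x) = (x - 3)^2

The characteristic polynomial factors as (x - 3)^2. The minimal polynomial is ∏(x - λ)^{k_λ} where k_λ is the size of the largest Jordan block at λ.

For λ = 3: rank(A - 3I) = 1, and the largest Jordan block has size 2 (the smallest k with rank((A - 3I)^k) = rank((A - 3I)^(k+1))).

So m_A(x) = (x - 3)^2.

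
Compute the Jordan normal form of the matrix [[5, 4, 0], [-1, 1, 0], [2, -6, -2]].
J = [[-2, 0, 0], [0, 3, 1], [0, 0, 3]]

The characteristic polynomial is det(xI - A) = (x - 3)^2(x + 2), so the eigenvalues are -2 (algebraic multiplicity 1), 3 (algebraic multiplicity 2).

For λ = -2: algebraic multiplicity 1 gives one 1×1 block.

For λ = 3: rank(A - 3I) = 2, rank((A - 3I)^2) = 1. The eigenspace has dimension 3 - 2 = 1, so there is 1 Jordan block; the rank sequence gives block sizes [2].

Assembling the blocks gives the Jordan form J above.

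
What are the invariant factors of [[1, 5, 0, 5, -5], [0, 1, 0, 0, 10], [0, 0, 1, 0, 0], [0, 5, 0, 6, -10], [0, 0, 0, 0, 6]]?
The Jordan structure of A has elementary divisors (x - 1), (x - 1), (x - 1), (x - 6), (x - 6). Arranging the block sizes at each eigenvalue in decreasing order and taking row products gives the invariant factors.

Invariant factors (smallest first, each dividing the next): x - 1, (x - 6)(x - 1), (x - 6)(x - 1).

Check: the last factor (x - 6)(x - 1) is the minimal polynomial, and the product (x - 6)^2(x - 1)^3 is the characteristic polynomial.

x - 1, (x - 6)(x - 1), (x - 6)(x - 1)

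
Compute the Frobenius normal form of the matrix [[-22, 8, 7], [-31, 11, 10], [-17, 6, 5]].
The invariant factors of A (the non-unit diagonal entries of the Smith normal form of xI - A over ℚ[x]) are (x + 3)(x^2 + 3x + 1), each dividing the next. The characteristic polynomial is their product, (x + 3)(x^2 + 3x + 1).

The rational canonical form is the block-diagonal matrix of companion matrices C(f_i):
R = [[0, 0, -3], [1, 0, -10], [0, 1, -6]].

Note the characteristic polynomial does not split into linear factors over ℚ, so A has no Jordan form over ℚ; the rational canonical form exists over any field.

R = [[0, 0, -3], [1, 0, -10], [0, 1, -6]]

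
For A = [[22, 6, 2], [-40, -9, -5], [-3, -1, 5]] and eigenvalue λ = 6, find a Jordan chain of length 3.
We seek v_1 ∈ ker((A - 6I)^3) \ ker((A - 6I)^2), then set v_{i+1} = (A - 6I) v_i.

One such chain is v_1 = [[-1, 2, 1]]^T, v_2 = [[-2, 5, 0]]^T, v_3 = [[-2, 5, 1]]^T. Check: (A - 6I) v_3 = [[0, 0, 0]]^T = 0.

v_1 = [[-1, 2, 1]]^T, v_2 = [[-2, 5, 0]]^T, v_3 = [[-2, 5, 1]]^T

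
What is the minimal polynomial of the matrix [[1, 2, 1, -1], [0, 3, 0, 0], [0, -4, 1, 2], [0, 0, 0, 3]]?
The characteristic polynomial factors as (x - 3)^2(x - 1)^2. The minimal polynomial is ∏(x - λ)^{k_λ} where k_λ is the size of the largest Jordan block at λ.

For λ = 1: rank(A - I) = 3, and the largest Jordan block has size 2 (the smallest k with rank((A - I)^k) = rank((A - I)^(k+1))).
For λ = 3: rank(A - 3I) = 2, and the largest Jordan block has size 1 (the smallest k with rank((A - 3I)^k) = rank((A - 3I)^(k+1))).

So m_A(x) = (x - 3)(x - 1)^2.

m_A(x) = (x - 3)(x - 1)^2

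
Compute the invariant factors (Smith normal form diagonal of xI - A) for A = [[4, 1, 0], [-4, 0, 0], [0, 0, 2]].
The Jordan structure of A has elementary divisors (x - 2)^2, (x - 2). Arranging the block sizes at each eigenvalue in decreasing order and taking row products gives the invariant factors.

Invariant factors (smallest first, each dividing the next): x - 2, (x - 2)^2.

Check: the last factor (x - 2)^2 is the minimal polynomial, and the product (x - 2)^3 is the characteristic polynomial.

x - 2, (x - 2)^2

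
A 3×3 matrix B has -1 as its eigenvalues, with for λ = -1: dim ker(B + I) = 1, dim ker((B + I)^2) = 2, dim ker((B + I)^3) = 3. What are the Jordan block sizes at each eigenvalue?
λ = -1: successive nullity increments [1, 1, 1] count blocks of size ≥ k; block sizes are [3].

Jordan blocks: (-1, 3)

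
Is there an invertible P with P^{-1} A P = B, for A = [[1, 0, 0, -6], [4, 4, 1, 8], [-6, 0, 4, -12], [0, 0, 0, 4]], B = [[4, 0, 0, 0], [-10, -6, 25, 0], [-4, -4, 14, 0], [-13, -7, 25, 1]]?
Two matrices over a field are similar if and only if they have the same invariant factors.

Both A and B have characteristic polynomial (x - 4)^3(x - 1) and minimal polynomial (x - 4)^2(x - 1). Computing further, both have invariant factors x - 4, (x - 4)^2(x - 1). Hence A and B are similar.

Yes.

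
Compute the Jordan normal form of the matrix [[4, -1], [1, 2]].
J = [[3, 1], [0, 3]]

The characteristic polynomial is det(xI - A) = (x - 3)^2, so the eigenvalues are 3 (algebraic multiplicity 2).

For λ = 3: rank(A - 3I) = 1, rank((A - 3I)^2) = 0. The eigenspace has dimension 2 - 1 = 1, so there is 1 Jordan block; the rank sequence gives block sizes [2].

Assembling the blocks gives the Jordan form J above.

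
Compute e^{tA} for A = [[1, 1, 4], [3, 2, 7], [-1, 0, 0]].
e^{tA} = [[(2 - t^2)*e^{t}/2, t*(t + 2)*e^{t}/2, t*(3*t + 8)*e^{t}/2], [t*(3 - 2*t)*e^{t}, (2*t^2 + t + 1)*e^{t}, t*(6*t + 7)*e^{t}], [t*(t - 2)*e^{t}/2, -t^2*e^{t}/2, (-3*t^2/2 - t + 1)*e^{t}]]

A has Jordan form J = [[1, 1, 0], [0, 1, 1], [0, 0, 1]] with A = PJP^{-1}, so e^{tA} = P e^{tJ} P^{-1}.

For a Jordan block J_k(λ), e^{tJ_k(λ)} = e^{λt} · (I + tN + t^2 N^2/2! + ... + t^{k-1} N^{k-1}/(k-1)!) where N is the nilpotent superdiagonal part.

Assembling the blocks and conjugating back gives the entries of e^{tA} as shown above.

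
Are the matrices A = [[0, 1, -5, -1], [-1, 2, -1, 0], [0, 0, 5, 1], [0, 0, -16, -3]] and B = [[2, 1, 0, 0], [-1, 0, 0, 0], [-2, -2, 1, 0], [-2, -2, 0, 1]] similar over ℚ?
No.

Both have characteristic polynomial (x - 1)^4 and minimal polynomial (x - 1)^2. But rank(A - I) = 2 for A while rank(B - I) = 1 for B, so the number of Jordan blocks at λ = 1 differs. A and B are not similar.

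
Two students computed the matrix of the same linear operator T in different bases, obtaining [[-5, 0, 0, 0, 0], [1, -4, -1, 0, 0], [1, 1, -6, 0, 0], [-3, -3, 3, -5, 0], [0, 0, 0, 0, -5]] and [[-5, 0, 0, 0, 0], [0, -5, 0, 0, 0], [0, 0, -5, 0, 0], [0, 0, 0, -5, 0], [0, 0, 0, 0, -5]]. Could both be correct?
No.

Both have characteristic polynomial (x + 5)^5, but the minimal polynomial of A is (x + 5)^2 while the minimal polynomial of B is x + 5. The minimal polynomial is a similarity invariant, so A and B are not similar.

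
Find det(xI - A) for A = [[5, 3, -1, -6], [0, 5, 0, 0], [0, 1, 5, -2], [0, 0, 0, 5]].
χ_A(x) = (x - 5)^4

xI - A = [[x - 5, -3, 1, 6], [0, x - 5, 0, 0], [0, -1, x - 5, 2], [0, 0, 0, x - 5]].

Expanding det(xI - A) along the first row:
det(xI - A) = + (x - 5)·det([[x - 5, 0, 0], [-1, x - 5, 2], [0, 0, x - 5]]) - (-3)·det([[0, 0, 0], [0, x - 5, 2], [0, 0, x - 5]]) + (1)·det([[0, x - 5, 0], [0, -1, 2], [0, 0, x - 5]]) - (6)·det([[0, x - 5, 0], [0, -1, x - 5], [0, 0, 0]]).

Evaluating gives χ_A(x) = x^4 - 20x^3 + 150x^2 - 500x + 625 = (x - 5)^4.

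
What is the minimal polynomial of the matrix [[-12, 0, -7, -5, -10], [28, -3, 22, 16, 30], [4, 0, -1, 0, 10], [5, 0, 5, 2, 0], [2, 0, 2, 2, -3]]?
m_A(x) = (x + 3)^2(x + 5)

The characteristic polynomial factors as (x + 3)^4(x + 5). The minimal polynomial is ∏(x - λ)^{k_λ} where k_λ is the size of the largest Jordan block at λ.

For λ = -5: rank(A + 5I) = 4, and the largest Jordan block has size 1 (the smallest k with rank((A + 5I)^k) = rank((A + 5I)^(k+1))).
For λ = -3: rank(A + 3I) = 2, and the largest Jordan block has size 2 (the smallest k with rank((A + 3I)^k) = rank((A + 3I)^(k+1))).

So m_A(x) = (x + 3)^2(x + 5).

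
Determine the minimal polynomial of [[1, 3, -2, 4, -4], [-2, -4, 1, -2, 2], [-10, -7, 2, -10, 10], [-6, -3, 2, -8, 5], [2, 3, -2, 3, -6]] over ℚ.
The characteristic polynomial factors as (x + 3)^5. The minimal polynomial is ∏(x - λ)^{k_λ} where k_λ is the size of the largest Jordan block at λ.

For λ = -3: rank(A + 3I) = 3, and the largest Jordan block has size 3 (the smallest k with rank((A + 3I)^k) = rank((A + 3I)^(k+1))).

So m_A(x) = (x + 3)^3.

m_A(x) = (x + 3)^3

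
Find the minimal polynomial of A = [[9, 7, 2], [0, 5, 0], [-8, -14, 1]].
The characteristic polynomial factors as (x - 5)^3. The minimal polynomial is ∏(x - λ)^{k_λ} where k_λ is the size of the largest Jordan block at λ.

For λ = 5: rank(A - 5I) = 1, and the largest Jordan block has size 2 (the smallest k with rank((A - 5I)^k) = rank((A - 5I)^(k+1))).

So m_A(x) = (x - 5)^2.

m_A(x) = (x - 5)^2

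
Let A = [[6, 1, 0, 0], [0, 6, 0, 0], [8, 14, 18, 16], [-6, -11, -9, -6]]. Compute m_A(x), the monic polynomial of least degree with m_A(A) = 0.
m_A(x) = (x - 6)^2

The characteristic polynomial factors as (x - 6)^4. The minimal polynomial is ∏(x - λ)^{k_λ} where k_λ is the size of the largest Jordan block at λ.

For λ = 6: rank(A - 6I) = 2, and the largest Jordan block has size 2 (the smallest k with rank((A - 6I)^k) = rank((A - 6I)^(k+1))).

So m_A(x) = (x - 6)^2.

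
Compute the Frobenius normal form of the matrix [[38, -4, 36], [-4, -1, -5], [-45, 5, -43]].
The invariant factors of A (the non-unit diagonal entries of the Smith normal form of xI - A over ℚ[x]) are (x - 2)(x + 4)^2, each dividing the next. The characteristic polynomial is their product, (x - 2)(x + 4)^2.

The rational canonical form is the block-diagonal matrix of companion matrices C(f_i):
R = [[0, 0, 32], [1, 0, 0], [0, 1, -6]].

R = [[0, 0, 32], [1, 0, 0], [0, 1, -6]]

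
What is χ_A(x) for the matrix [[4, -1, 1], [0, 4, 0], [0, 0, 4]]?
xI - A = [[x - 4, 1, -1], [0, x - 4, 0], [0, 0, x - 4]].

Expanding det(xI - A) along the first row:
det(xI - A) = + (x - 4)·det([[x - 4, 0], [0, x - 4]]) - (1)·det([[0, 0], [0, x - 4]]) + (-1)·det([[0, x - 4], [0, 0]]).

Evaluating gives χ_A(x) = x^3 - 12x^2 + 48x - 64 = (x - 4)^3.

χ_A(x) = (x - 4)^3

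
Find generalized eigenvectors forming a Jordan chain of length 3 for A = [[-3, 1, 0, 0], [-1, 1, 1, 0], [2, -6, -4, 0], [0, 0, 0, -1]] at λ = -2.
We seek v_1 ∈ ker((A + 2I)^3) \ ker((A + 2I)^2), then set v_{i+1} = (A + 2I) v_i.

One such chain is v_1 = [[1, 1, -1, 0]]^T, v_2 = [[0, 1, -2, 0]]^T, v_3 = [[1, 1, -2, 0]]^T. Check: (A + 2I) v_3 = [[0, 0, 0, 0]]^T = 0.

v_1 = [[1, 1, -1, 0]]^T, v_2 = [[0, 1, -2, 0]]^T, v_3 = [[1, 1, -2, 0]]^T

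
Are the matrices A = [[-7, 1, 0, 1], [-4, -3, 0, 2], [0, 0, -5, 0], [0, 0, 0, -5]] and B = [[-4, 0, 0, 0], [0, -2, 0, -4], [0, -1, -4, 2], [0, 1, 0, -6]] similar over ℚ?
trace(A) = -20 but trace(B) = -16. The trace is a similarity invariant, so A and B are not similar.

No.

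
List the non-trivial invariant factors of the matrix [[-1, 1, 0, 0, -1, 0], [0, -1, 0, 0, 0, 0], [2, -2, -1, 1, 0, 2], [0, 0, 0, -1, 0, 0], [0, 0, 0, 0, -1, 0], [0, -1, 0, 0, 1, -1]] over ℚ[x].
The Jordan structure of A has elementary divisors (x + 1)^2, (x + 1)^2, (x + 1), (x + 1). Arranging the block sizes at each eigenvalue in decreasing order and taking row products gives the invariant factors.

Invariant factors (smallest first, each dividing the next): x + 1, x + 1, (x + 1)^2, (x + 1)^2.

Check: the last factor (x + 1)^2 is the minimal polynomial, and the product (x + 1)^6 is the characteristic polynomial.

x + 1, x + 1, (x + 1)^2, (x + 1)^2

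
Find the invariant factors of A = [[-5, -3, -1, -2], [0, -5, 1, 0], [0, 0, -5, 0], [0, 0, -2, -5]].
The Jordan structure of A has elementary divisors (x + 5)^3, (x + 5). Arranging the block sizes at each eigenvalue in decreasing order and taking row products gives the invariant factors.

Invariant factors (smallest first, each dividing the next): x + 5, (x + 5)^3.

Check: the last factor (x + 5)^3 is the minimal polynomial, and the product (x + 5)^4 is the characteristic polynomial.

x + 5, (x + 5)^3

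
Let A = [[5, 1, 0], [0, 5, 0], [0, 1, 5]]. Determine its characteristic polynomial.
xI - A = [[x - 5, -1, 0], [0, x - 5, 0], [0, -1, x - 5]].

Expanding det(xI - A) along the first row:
det(xI - A) = + (x - 5)·det([[x - 5, 0], [-1, x - 5]]) - (-1)·det([[0, 0], [0, x - 5]]) + (0)·det([[0, x - 5], [0, -1]]).

Evaluating gives χ_A(x) = x^3 - 15x^2 + 75x - 125 = (x - 5)^3.

χ_A(x) = (x - 5)^3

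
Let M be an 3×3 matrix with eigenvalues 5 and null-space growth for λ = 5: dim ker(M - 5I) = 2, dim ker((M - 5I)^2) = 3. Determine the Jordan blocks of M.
Jordan blocks: (5, 2), (5, 1)

λ = 5: successive nullity increments [2, 1] count blocks of size ≥ k; block sizes are [2, 1].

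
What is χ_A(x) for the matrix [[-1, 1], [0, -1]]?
xI - A = [[x + 1, -1], [0, x + 1]].

Expanding det(xI - A) along the first row:
det(xI - A) = + (x + 1)·det([[x + 1]]) - (-1)·det([[0]]).

Evaluating gives χ_A(x) = x^2 + 2x + 1 = (x + 1)^2.

χ_A(x) = (x + 1)^2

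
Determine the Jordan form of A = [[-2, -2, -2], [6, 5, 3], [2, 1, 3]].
J = [[2, 1, 0], [0, 2, 0], [0, 0, 2]]

The characteristic polynomial is det(xI - A) = (x - 2)^3, so the eigenvalues are 2 (algebraic multiplicity 3).

For λ = 2: rank(A - 2I) = 1, rank((A - 2I)^2) = 0. The eigenspace has dimension 3 - 1 = 2, so there are 2 Jordan blocks; the rank sequence gives block sizes [2, 1].

Assembling the blocks gives the Jordan form J above.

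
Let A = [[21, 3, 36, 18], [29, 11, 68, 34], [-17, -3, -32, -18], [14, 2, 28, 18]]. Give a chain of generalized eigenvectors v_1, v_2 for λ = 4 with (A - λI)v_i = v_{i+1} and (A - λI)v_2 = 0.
v_1 = [[0, 1, 0, 0]]^T, v_2 = [[3, 7, -3, 2]]^T

We seek v_1 ∈ ker((A - 4I)^2) \ ker(A - 4I), then set v_{i+1} = (A - 4I) v_i.

One such chain is v_1 = [[0, 1, 0, 0]]^T, v_2 = [[3, 7, -3, 2]]^T. Check: (A - 4I) v_2 = [[0, 0, 0, 0]]^T = 0.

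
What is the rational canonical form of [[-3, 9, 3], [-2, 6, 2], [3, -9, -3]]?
The invariant factors of A (the non-unit diagonal entries of the Smith normal form of xI - A over ℚ[x]) are x, x^2, each dividing the next. The characteristic polynomial is their product, x^3.

The rational canonical form is the block-diagonal matrix of companion matrices C(f_i):
R = [[0, 0, 0], [0, 0, 0], [0, 1, 0]].

R = [[0, 0, 0], [0, 0, 0], [0, 1, 0]]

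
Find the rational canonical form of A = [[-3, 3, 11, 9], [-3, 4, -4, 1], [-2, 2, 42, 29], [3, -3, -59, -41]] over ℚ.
The invariant factors of A (the non-unit diagonal entries of the Smith normal form of xI - A over ℚ[x]) are (x^2 - x - 4)^2, each dividing the next. The characteristic polynomial is their product, (x^2 - x - 4)^2.

The rational canonical form is the block-diagonal matrix of companion matrices C(f_i):
R = [[0, 0, 0, -16], [1, 0, 0, -8], [0, 1, 0, 7], [0, 0, 1, 2]].

Note the characteristic polynomial does not split into linear factors over ℚ, so A has no Jordan form over ℚ; the rational canonical form exists over any field.

R = [[0, 0, 0, -16], [1, 0, 0, -8], [0, 1, 0, 7], [0, 0, 1, 2]]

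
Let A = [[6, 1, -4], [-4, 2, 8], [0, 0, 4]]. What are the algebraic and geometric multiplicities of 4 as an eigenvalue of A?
algebraic multiplicity 3, geometric multiplicity 2

The characteristic polynomial is (x - 4)^3, so the factor x - 4 appears with exponent 3: the algebraic multiplicity is 3.

rank(A - 4I) = 1, so the eigenspace has dimension 3 - 1 = 2: the geometric multiplicity is 2.

Since 2 < 3, A is not diagonalizable.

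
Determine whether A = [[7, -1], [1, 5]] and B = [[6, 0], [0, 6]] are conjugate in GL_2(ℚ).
No.

Both have characteristic polynomial (x - 6)^2, but the minimal polynomial of A is (x - 6)^2 while the minimal polynomial of B is x - 6. The minimal polynomial is a similarity invariant, so A and B are not similar.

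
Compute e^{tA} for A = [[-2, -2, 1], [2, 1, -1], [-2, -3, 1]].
e^{tA} = [[-t^2 - 2*t + 1, t*(-t - 4)/2, t*(t + 2)/2], [2*t, t + 1, -t], [2*t*(-t - 1), t*(-t - 3), t^2 + t + 1]]

A has Jordan form J = [[0, 1, 0], [0, 0, 1], [0, 0, 0]] with A = PJP^{-1}, so e^{tA} = P e^{tJ} P^{-1}.

For a Jordan block J_k(λ), e^{tJ_k(λ)} = e^{λt} · (I + tN + t^2 N^2/2! + ... + t^{k-1} N^{k-1}/(k-1)!) where N is the nilpotent superdiagonal part.

Assembling the blocks and conjugating back gives the entries of e^{tA} as shown above.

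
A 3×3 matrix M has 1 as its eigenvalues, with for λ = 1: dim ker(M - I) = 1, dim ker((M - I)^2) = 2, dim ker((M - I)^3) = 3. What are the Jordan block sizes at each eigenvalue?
Jordan blocks: (1, 3)

λ = 1: successive nullity increments [1, 1, 1] count blocks of size ≥ k; block sizes are [3].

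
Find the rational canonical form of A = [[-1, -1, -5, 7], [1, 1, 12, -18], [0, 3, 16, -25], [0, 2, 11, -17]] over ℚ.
The invariant factors of A (the non-unit diagonal entries of the Smith normal form of xI - A over ℚ[x]) are (x + 1)^2(x^2 - x + 4), each dividing the next. The characteristic polynomial is their product, (x + 1)^2(x^2 - x + 4).

The rational canonical form is the block-diagonal matrix of companion matrices C(f_i):
R = [[0, 0, 0, -4], [1, 0, 0, -7], [0, 1, 0, -3], [0, 0, 1, -1]].

Note the characteristic polynomial does not split into linear factors over ℚ, so A has no Jordan form over ℚ; the rational canonical form exists over any field.

R = [[0, 0, 0, -4], [1, 0, 0, -7], [0, 1, 0, -3], [0, 0, 1, -1]]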